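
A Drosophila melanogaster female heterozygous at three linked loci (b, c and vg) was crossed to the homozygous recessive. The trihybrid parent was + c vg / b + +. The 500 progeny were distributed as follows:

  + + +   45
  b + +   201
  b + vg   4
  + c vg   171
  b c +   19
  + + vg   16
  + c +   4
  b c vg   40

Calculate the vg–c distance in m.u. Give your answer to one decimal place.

The two rarest classes, + c + and b + vg, are the double crossovers. Comparing them with the parentals, only the vg allele has switched, so vg is the middle locus and the order is c – vg – b.
Crossovers in the c–vg interval produce the single-crossover classes + + vg and b c + (16 + 19 = 35) plus the double crossovers (8).
RF(c–vg) = (35 + 8) / 500 = 43/500 = 0.0860 → 8.6 m.u.

8.6 m.u.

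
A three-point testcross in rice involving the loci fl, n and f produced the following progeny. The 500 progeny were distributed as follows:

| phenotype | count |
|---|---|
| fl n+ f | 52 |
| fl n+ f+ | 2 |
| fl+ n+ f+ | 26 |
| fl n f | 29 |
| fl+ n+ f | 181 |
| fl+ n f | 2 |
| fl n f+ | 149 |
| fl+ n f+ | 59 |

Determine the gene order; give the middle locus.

n

The two most frequent reciprocal classes, fl n f+ and fl+ n+ f, are the parental types, so the F1 was fl n f+ / fl+ n+ f.
The two rarest classes, fl n+ f+ and fl+ n f, are the double crossovers. Comparing them with the parentals, only the n allele has switched, so n is the middle locus and the order is fl – n – f.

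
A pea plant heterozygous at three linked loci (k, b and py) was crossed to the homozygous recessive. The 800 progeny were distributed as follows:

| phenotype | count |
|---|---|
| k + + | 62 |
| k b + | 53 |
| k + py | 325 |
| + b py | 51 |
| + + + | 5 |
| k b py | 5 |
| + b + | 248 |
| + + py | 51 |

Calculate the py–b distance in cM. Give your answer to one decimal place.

The two most frequent reciprocal classes, k + py and + b +, are the parental types, so the F1 was k + py / + b +.
The two rarest classes, k b py and + + +, are the double crossovers. Comparing them with the parentals, only the b allele has switched, so b is the middle locus and the order is py – b – k.
Crossovers in the py–b interval produce the single-crossover classes k + + and + b py (62 + 51 = 113) plus the double crossovers (10).
RF(py–b) = (113 + 10) / 800 = 123/800 = 0.1537 → 15.4 cM.

15.4 cM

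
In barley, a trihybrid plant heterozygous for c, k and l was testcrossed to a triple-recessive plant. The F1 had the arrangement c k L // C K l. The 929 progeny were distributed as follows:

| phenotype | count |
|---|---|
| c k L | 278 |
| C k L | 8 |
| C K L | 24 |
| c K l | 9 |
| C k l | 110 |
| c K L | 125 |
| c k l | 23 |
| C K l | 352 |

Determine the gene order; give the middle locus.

The two rarest classes, C k L and c K l, are the double crossovers. Comparing them with the parentals, only the c allele has switched, so c is the middle locus and the order is l – c – k.

c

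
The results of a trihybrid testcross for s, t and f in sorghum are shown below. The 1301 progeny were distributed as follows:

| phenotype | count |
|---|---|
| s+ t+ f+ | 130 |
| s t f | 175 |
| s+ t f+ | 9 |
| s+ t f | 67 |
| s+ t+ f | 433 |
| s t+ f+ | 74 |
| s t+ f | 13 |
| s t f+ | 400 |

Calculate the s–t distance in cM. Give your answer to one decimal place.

12.5 cM

The two most frequent reciprocal classes, s+ t+ f and s t f+, are the parental types, so the F1 was s+ t+ f / s t f+.
The two rarest classes, s t+ f and s+ t f+, are the double crossovers. Comparing them with the parentals, only the s allele has switched, so s is the middle locus and the order is t – s – f.
Crossovers in the t–s interval produce the single-crossover classes s+ t f and s t+ f+ (67 + 74 = 141) plus the double crossovers (22).
RF(t–s) = (141 + 22) / 1301 = 163/1301 = 0.1253 → 12.5 cM.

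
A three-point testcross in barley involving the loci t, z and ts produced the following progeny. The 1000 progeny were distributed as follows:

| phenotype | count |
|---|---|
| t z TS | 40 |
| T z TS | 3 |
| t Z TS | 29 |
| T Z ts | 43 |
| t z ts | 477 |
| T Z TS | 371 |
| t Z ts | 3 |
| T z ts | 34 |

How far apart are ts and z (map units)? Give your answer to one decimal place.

8.9 map units

The two most frequent reciprocal classes, t z ts and T Z TS, are the parental types, so the F1 was t z ts / T Z TS.
The two rarest classes, t Z ts and T z TS, are the double crossovers. Comparing them with the parentals, only the z allele has switched, so z is the middle locus and the order is t – z – ts.
Crossovers in the z–ts interval produce the single-crossover classes t z TS and T Z ts (40 + 43 = 83) plus the double crossovers (6).
RF(z–ts) = (83 + 6) / 1000 = 89/1000 = 0.0890 → 8.9 map units.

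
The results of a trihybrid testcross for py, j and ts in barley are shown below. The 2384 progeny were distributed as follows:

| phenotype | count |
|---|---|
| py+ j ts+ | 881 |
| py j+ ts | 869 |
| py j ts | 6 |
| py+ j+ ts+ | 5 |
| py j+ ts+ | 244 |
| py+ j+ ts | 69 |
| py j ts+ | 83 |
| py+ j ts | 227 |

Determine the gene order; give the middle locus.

The two most frequent reciprocal classes, py j+ ts and py+ j ts+, are the parental types, so the F1 was py j+ ts / py+ j ts+.
The two rarest classes, py j ts and py+ j+ ts+, are the double crossovers. Comparing them with the parentals, only the j allele has switched, so j is the middle locus and the order is ts – j – py.

j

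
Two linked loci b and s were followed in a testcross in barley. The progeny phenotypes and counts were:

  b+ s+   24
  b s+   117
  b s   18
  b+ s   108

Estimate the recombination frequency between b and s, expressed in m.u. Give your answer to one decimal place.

15.7 m.u.

The two most frequent classes, b+ s (108) and b s+ (117), are the parental types, so the F1 was b+ s / b s+.
The recombinant classes are b+ s+ and b s: 24 + 18 = 42.
Recombination frequency = 42/267 = 0.1573 ≈ 15.7%, i.e. 15.7 m.u.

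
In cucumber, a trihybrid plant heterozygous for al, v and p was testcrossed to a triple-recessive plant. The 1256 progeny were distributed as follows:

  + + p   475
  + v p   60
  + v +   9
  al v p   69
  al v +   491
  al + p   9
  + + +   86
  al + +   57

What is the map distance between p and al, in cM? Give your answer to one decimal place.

13.8 cM

The two most frequent reciprocal classes, al v + and + + p, are the parental types, so the F1 was al v + / + + p.
The two rarest classes, + v + and al + p, are the double crossovers. Comparing them with the parentals, only the al allele has switched, so al is the middle locus and the order is v – al – p.
Crossovers in the al–p interval produce the single-crossover classes al v p and + + + (69 + 86 = 155) plus the double crossovers (18).
RF(al–p) = (155 + 18) / 1256 = 173/1256 = 0.1377 → 13.8 cM.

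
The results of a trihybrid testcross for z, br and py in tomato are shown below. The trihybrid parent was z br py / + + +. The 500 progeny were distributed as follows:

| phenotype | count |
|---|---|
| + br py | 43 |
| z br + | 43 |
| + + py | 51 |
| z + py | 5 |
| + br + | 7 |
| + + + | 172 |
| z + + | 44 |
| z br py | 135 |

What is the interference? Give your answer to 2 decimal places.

0.43

The two rarest classes, z + py and + br +, are the double crossovers. Comparing them with the parentals, only the br allele has switched, so br is the middle locus and the order is z – br – py.
z–br: (87 + 12)/500 = 0.1980; br–py: (94 + 12)/500 = 0.2120.
Expected DCO frequency = 0.1980 × 0.2120 ≈ 0.04198; observed = 12/500 ≈ 0.02400.
Coefficient of coincidence = 0.02400/0.04198 ≈ 0.57; interference = 1 − 0.57 = 0.43.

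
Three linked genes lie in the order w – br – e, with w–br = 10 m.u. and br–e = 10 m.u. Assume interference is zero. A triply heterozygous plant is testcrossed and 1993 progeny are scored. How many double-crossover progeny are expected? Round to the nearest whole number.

20

Map distances give recombination frequencies of 0.100 and 0.100 for the two intervals.
With no interference, expected double-crossover frequency = 0.100 × 0.100 = 0.01000.
Expected number = 0.01000 × 1993 = 19.93 ≈ 20.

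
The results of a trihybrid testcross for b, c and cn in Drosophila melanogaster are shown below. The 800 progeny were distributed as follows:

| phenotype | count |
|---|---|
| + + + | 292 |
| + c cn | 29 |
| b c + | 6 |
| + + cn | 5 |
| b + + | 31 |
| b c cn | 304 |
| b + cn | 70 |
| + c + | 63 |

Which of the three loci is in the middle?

cn

The two most frequent reciprocal classes, b c cn and + + +, are the parental types, so the F1 was b c cn / + + +.
The two rarest classes, b c + and + + cn, are the double crossovers. Comparing them with the parentals, only the cn allele has switched, so cn is the middle locus and the order is c – cn – b.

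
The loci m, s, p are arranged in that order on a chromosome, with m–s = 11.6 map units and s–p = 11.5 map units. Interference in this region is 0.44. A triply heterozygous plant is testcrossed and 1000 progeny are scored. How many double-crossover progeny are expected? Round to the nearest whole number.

Map distances give recombination frequencies of 0.116 and 0.115 for the two intervals.
With interference 0.44 (so coincidence = 0.56), expected double-crossover frequency = 0.116 × 0.115 × 0.56 = 0.00747.
Expected number = 0.00747 × 1000 = 7.47 ≈ 7.

7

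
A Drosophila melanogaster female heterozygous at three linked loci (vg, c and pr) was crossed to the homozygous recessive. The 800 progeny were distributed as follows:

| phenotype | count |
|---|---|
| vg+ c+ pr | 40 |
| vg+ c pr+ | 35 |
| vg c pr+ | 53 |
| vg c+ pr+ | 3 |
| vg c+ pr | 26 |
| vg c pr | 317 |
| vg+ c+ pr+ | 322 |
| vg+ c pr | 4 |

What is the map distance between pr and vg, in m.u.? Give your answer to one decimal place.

12.5 m.u.

The two most frequent reciprocal classes, vg c pr and vg+ c+ pr+, are the parental types, so the F1 was vg c pr / vg+ c+ pr+.
The two rarest classes, vg+ c pr and vg c+ pr+, are the double crossovers. Comparing them with the parentals, only the vg allele has switched, so vg is the middle locus and the order is c – vg – pr.
Crossovers in the vg–pr interval produce the single-crossover classes vg c pr+ and vg+ c+ pr (53 + 40 = 93) plus the double crossovers (7).
RF(vg–pr) = (93 + 7) / 800 = 100/800 = 0.1250 → 12.5 m.u.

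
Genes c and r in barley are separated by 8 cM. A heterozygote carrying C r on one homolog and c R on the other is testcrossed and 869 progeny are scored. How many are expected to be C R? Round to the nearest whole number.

A map distance of 8 cM corresponds to a recombination frequency of 0.080.
The F1 is C r / c R, so C R is a recombinant gamete class with expected frequency r/2 = 0.080/2 = 0.0400.
Expected number = 0.0400 × 869 = 34.76 ≈ 35.

35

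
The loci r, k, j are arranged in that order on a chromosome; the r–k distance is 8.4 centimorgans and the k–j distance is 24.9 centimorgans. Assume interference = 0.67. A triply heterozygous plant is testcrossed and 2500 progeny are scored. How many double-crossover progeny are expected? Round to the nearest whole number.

Map distances give recombination frequencies of 0.084 and 0.249 for the two intervals.
With interference 0.67 (so coincidence = 0.33), expected double-crossover frequency = 0.084 × 0.249 × 0.33 = 0.00690.
Expected number = 0.00690 × 2500 = 17.26 ≈ 17.

17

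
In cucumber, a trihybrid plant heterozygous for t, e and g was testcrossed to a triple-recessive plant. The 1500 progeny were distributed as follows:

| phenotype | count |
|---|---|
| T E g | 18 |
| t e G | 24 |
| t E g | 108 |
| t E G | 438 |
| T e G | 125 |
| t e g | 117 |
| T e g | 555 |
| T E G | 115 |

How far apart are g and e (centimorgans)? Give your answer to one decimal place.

18.3 centimorgans

The two most frequent reciprocal classes, t E G and T e g, are the parental types, so the F1 was t E G / T e g.
The two rarest classes, t e G and T E g, are the double crossovers. Comparing them with the parentals, only the e allele has switched, so e is the middle locus and the order is t – e – g.
Crossovers in the e–g interval produce the single-crossover classes t E g and T e G (108 + 125 = 233) plus the double crossovers (42).
RF(e–g) = (233 + 42) / 1500 = 275/1500 = 0.1833 → 18.3 centimorgans.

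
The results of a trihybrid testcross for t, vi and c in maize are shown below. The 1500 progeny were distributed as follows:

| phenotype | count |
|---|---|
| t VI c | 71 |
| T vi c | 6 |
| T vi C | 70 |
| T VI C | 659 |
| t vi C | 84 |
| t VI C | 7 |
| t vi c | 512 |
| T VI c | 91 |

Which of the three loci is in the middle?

The two most frequent reciprocal classes, t vi c and T VI C, are the parental types, so the F1 was t vi c / T VI C.
The two rarest classes, T vi c and t VI C, are the double crossovers. Comparing them with the parentals, only the t allele has switched, so t is the middle locus and the order is c – t – vi.

t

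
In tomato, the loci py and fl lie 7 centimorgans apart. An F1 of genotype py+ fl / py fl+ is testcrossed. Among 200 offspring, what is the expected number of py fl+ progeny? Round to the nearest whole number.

93

A map distance of 7 centimorgans corresponds to a recombination frequency of 0.070.
The F1 is py+ fl / py fl+, so py fl+ is a parental gamete class with expected frequency (1 − r)/2 = 0.930/2 = 0.4650.
Expected number = 0.4650 × 200 = 93.00 ≈ 93.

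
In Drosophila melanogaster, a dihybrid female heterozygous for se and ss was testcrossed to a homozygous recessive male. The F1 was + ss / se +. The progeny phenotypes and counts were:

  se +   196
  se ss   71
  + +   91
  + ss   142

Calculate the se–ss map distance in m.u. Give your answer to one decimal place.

32.4 m.u.

The recombinant classes are + + and se ss: 91 + 71 = 162.
Recombination frequency = 162/500 = 0.3240 ≈ 32.4%, i.e. 32.4 m.u.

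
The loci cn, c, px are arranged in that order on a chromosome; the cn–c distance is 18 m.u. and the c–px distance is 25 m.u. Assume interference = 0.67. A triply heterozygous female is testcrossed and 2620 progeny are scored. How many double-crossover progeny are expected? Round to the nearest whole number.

39

Map distances give recombination frequencies of 0.180 and 0.250 for the two intervals.
With interference 0.67 (so coincidence = 0.33), expected double-crossover frequency = 0.180 × 0.250 × 0.33 = 0.01485.
Expected number = 0.01485 × 2620 = 38.91 ≈ 39.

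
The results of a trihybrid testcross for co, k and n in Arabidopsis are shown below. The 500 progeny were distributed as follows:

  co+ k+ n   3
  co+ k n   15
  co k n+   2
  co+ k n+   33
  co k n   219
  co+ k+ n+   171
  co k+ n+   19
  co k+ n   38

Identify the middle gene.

n

The two most frequent reciprocal classes, co k n and co+ k+ n+, are the parental types, so the F1 was co k n / co+ k+ n+.
The two rarest classes, co k n+ and co+ k+ n, are the double crossovers. Comparing them with the parentals, only the n allele has switched, so n is the middle locus and the order is co – n – k.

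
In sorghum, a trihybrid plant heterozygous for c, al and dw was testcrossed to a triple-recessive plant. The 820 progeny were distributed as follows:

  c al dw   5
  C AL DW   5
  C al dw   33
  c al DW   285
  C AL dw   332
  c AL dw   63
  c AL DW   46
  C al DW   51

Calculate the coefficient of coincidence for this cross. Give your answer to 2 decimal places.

0.74

The two most frequent reciprocal classes, c al DW and C AL dw, are the parental types, so the F1 was c al DW / C AL dw.
The two rarest classes, c al dw and C AL DW, are the double crossovers. Comparing them with the parentals, only the dw allele has switched, so dw is the middle locus and the order is al – dw – c.
al–dw: (79 + 10)/820 = 0.1085; dw–c: (114 + 10)/820 = 0.1512.
Expected DCO frequency = 0.1085 × 0.1512 ≈ 0.01641; observed = 10/820 ≈ 0.01220.
Coefficient of coincidence = 0.01220/0.01641 ≈ 0.74.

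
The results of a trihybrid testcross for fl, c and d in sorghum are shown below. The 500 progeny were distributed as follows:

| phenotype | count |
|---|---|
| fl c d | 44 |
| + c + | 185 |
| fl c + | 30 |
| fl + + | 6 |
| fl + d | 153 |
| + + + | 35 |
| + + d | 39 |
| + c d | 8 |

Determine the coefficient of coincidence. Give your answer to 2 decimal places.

0.91

The two most frequent reciprocal classes, + c + and fl + d, are the parental types, so the F1 was + c + / fl + d.
The two rarest classes, + c d and fl + +, are the double crossovers. Comparing them with the parentals, only the d allele has switched, so d is the middle locus and the order is fl – d – c.
fl–d: (69 + 14)/500 = 0.1660; d–c: (79 + 14)/500 = 0.1860.
Expected DCO frequency = 0.1660 × 0.1860 ≈ 0.03088; observed = 14/500 ≈ 0.02800.
Coefficient of coincidence = 0.02800/0.03088 ≈ 0.91.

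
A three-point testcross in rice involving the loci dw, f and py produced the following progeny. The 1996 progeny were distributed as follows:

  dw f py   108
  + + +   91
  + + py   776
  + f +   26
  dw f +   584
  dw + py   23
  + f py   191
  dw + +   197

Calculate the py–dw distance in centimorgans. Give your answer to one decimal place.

The two most frequent reciprocal classes, dw f + and + + py, are the parental types, so the F1 was dw f + / + + py.
The two rarest classes, + f + and dw + py, are the double crossovers. Comparing them with the parentals, only the dw allele has switched, so dw is the middle locus and the order is f – dw – py.
Crossovers in the dw–py interval produce the single-crossover classes dw f py and + + + (108 + 91 = 199) plus the double crossovers (49).
RF(dw–py) = (199 + 49) / 1996 = 248/1996 = 0.1242 → 12.4 centimorgans.

12.4 centimorgans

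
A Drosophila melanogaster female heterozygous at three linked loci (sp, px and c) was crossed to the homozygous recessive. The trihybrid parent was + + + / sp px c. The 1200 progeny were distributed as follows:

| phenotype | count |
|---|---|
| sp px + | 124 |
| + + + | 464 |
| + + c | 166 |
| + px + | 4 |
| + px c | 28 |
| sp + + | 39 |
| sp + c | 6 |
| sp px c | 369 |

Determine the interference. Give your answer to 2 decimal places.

The two rarest classes, + px + and sp + c, are the double crossovers. Comparing them with the parentals, only the px allele has switched, so px is the middle locus and the order is c – px – sp.
c–px: (290 + 10)/1200 = 0.2500; px–sp: (67 + 10)/1200 = 0.0642.
Expected DCO frequency = 0.2500 × 0.0642 ≈ 0.01605; observed = 10/1200 ≈ 0.00833.
Coefficient of coincidence = 0.00833/0.01605 ≈ 0.52; interference = 1 − 0.52 = 0.48.

0.48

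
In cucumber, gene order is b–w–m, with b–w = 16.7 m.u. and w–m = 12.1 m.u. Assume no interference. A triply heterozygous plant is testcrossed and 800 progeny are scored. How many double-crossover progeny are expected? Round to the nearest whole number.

Map distances give recombination frequencies of 0.167 and 0.121 for the two intervals.
With no interference, expected double-crossover frequency = 0.167 × 0.121 = 0.02021.
Expected number = 0.02021 × 800 = 16.17 ≈ 16.

16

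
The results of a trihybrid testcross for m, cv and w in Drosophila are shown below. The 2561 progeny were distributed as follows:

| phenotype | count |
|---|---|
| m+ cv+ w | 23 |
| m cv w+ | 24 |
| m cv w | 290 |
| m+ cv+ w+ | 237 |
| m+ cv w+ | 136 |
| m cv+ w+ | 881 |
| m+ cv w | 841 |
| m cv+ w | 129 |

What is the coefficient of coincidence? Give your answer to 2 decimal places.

The two most frequent reciprocal classes, m cv+ w+ and m+ cv w, are the parental types, so the F1 was m cv+ w+ / m+ cv w.
The two rarest classes, m cv w+ and m+ cv+ w, are the double crossovers. Comparing them with the parentals, only the cv allele has switched, so cv is the middle locus and the order is m – cv – w.
m–cv: (527 + 47)/2561 = 0.2241; cv–w: (265 + 47)/2561 = 0.1218.
Expected DCO frequency = 0.2241 × 0.1218 ≈ 0.02730; observed = 47/2561 ≈ 0.01835.
Coefficient of coincidence = 0.01835/0.02730 ≈ 0.67.

0.67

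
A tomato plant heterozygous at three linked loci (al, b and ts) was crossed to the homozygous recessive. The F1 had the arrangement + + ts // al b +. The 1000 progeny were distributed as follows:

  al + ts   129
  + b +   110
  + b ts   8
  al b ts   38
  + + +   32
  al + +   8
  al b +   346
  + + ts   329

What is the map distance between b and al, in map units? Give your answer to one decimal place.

25.5 map units

The two rarest classes, + b ts and al + +, are the double crossovers. Comparing them with the parentals, only the b allele has switched, so b is the middle locus and the order is al – b – ts.
Crossovers in the al–b interval produce the single-crossover classes al + ts and + b + (129 + 110 = 239) plus the double crossovers (16).
RF(al–b) = (239 + 16) / 1000 = 255/1000 = 0.2550 → 25.5 map units.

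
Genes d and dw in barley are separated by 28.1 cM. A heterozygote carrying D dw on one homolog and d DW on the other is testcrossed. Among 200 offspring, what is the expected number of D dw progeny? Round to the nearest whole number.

72

A map distance of 28.1 cM corresponds to a recombination frequency of 0.281.
The F1 is D dw / d DW, so D dw is a parental gamete class with expected frequency (1 − r)/2 = 0.719/2 = 0.3595.
Expected number = 0.3595 × 200 = 71.90 ≈ 72.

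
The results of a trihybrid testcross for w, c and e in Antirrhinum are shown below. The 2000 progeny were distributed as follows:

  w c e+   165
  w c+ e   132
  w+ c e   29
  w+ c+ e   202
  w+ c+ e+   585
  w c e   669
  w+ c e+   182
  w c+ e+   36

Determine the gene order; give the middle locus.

The two most frequent reciprocal classes, w c e and w+ c+ e+, are the parental types, so the F1 was w c e / w+ c+ e+.
The two rarest classes, w+ c e and w c+ e+, are the double crossovers. Comparing them with the parentals, only the w allele has switched, so w is the middle locus and the order is e – w – c.

w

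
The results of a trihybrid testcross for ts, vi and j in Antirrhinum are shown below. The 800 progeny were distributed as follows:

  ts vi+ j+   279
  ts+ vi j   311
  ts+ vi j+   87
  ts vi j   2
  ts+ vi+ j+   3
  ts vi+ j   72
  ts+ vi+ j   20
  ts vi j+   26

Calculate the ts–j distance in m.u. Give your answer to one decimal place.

The two most frequent reciprocal classes, ts vi+ j+ and ts+ vi j, are the parental types, so the F1 was ts vi+ j+ / ts+ vi j.
The two rarest classes, ts+ vi+ j+ and ts vi j, are the double crossovers. Comparing them with the parentals, only the ts allele has switched, so ts is the middle locus and the order is j – ts – vi.
Crossovers in the j–ts interval produce the single-crossover classes ts vi+ j and ts+ vi j+ (72 + 87 = 159) plus the double crossovers (5).
RF(j–ts) = (159 + 5) / 800 = 164/800 = 0.2050 → 20.5 m.u.

20.5 m.u.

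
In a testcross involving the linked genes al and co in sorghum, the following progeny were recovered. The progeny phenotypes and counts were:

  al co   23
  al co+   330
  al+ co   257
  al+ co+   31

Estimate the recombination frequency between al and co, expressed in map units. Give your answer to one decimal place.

The two most frequent classes, al+ co (257) and al co+ (330), are the parental types, so the F1 was al+ co / al co+.
The recombinant classes are al+ co+ and al co: 31 + 23 = 54.
Recombination frequency = 54/641 = 0.0842 ≈ 8.4%, i.e. 8.4 map units.

8.4 map units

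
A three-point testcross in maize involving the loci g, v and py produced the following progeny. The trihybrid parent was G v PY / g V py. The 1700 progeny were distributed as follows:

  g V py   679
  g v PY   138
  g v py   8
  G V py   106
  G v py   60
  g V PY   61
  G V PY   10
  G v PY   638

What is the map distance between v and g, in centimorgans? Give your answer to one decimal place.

15.4 centimorgans

The two rarest classes, G V PY and g v py, are the double crossovers. Comparing them with the parentals, only the v allele has switched, so v is the middle locus and the order is g – v – py.
Crossovers in the g–v interval produce the single-crossover classes g v PY and G V py (138 + 106 = 244) plus the double crossovers (18).
RF(g–v) = (244 + 18) / 1700 = 262/1700 = 0.1541 → 15.4 centimorgans.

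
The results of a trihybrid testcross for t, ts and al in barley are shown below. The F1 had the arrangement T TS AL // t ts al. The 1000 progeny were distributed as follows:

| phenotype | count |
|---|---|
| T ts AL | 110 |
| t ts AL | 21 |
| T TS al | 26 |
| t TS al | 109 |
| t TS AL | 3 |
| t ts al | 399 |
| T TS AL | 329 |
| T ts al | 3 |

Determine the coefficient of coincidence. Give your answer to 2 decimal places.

0.50

The two rarest classes, t TS AL and T ts al, are the double crossovers. Comparing them with the parentals, only the t allele has switched, so t is the middle locus and the order is ts – t – al.
ts–t: (219 + 6)/1000 = 0.2250; t–al: (47 + 6)/1000 = 0.0530.
Expected DCO frequency = 0.2250 × 0.0530 ≈ 0.01192; observed = 6/1000 ≈ 0.00600.
Coefficient of coincidence = 0.00600/0.01192 ≈ 0.50.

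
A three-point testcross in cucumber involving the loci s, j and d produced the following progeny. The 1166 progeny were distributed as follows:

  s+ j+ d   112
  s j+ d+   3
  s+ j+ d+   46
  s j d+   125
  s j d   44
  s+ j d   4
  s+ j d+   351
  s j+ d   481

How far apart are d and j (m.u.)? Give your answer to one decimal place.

The two most frequent reciprocal classes, s+ j d+ and s j+ d, are the parental types, so the F1 was s+ j d+ / s j+ d.
The two rarest classes, s+ j d and s j+ d+, are the double crossovers. Comparing them with the parentals, only the d allele has switched, so d is the middle locus and the order is s – d – j.
Crossovers in the d–j interval produce the single-crossover classes s+ j+ d+ and s j d (46 + 44 = 90) plus the double crossovers (7).
RF(d–j) = (90 + 7) / 1166 = 97/1166 = 0.0832 → 8.3 m.u.

8.3 m.u.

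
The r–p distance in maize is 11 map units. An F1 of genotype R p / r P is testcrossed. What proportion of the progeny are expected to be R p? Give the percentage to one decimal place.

44.5%

A map distance of 11 map units corresponds to a recombination frequency of 0.110.
The F1 is R p / r P, so R p is a parental gamete class with expected frequency (1 − r)/2 = 0.890/2 = 0.4450.
That is 0.4450 = 44.5% of the progeny.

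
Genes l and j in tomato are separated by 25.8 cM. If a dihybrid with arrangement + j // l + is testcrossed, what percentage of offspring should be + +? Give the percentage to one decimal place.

12.9%

A map distance of 25.8 cM corresponds to a recombination frequency of 0.258.
The F1 is + j / l +, so + + is a recombinant gamete class with expected frequency r/2 = 0.258/2 = 0.1290.
That is 0.1290 = 12.9% of the progeny.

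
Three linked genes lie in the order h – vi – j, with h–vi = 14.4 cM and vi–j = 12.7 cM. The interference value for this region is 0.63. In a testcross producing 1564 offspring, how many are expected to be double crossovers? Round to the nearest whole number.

11

Map distances give recombination frequencies of 0.144 and 0.127 for the two intervals.
With interference 0.63 (so coincidence = 0.37), expected double-crossover frequency = 0.144 × 0.127 × 0.37 = 0.00677.
Expected number = 0.00677 × 1564 = 10.58 ≈ 11.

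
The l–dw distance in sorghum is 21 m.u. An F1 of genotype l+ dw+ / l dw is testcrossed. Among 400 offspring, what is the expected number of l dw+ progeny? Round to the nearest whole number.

A map distance of 21 m.u. corresponds to a recombination frequency of 0.210.
The F1 is l+ dw+ / l dw, so l dw+ is a recombinant gamete class with expected frequency r/2 = 0.210/2 = 0.1050.
Expected number = 0.1050 × 400 = 42.00 ≈ 42.

42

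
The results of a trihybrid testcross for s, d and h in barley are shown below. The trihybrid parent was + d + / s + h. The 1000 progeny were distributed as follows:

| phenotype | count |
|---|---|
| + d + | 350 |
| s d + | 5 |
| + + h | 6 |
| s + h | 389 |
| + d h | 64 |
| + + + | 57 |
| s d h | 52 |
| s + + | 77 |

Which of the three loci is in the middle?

The two rarest classes, s d + and + + h, are the double crossovers. Comparing them with the parentals, only the s allele has switched, so s is the middle locus and the order is d – s – h.

s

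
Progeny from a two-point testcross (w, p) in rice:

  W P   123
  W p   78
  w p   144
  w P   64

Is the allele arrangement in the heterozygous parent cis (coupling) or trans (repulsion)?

cis

The two most frequent classes are W P (123) and w p (144); these are the parental (non-recombinant) types.
So the F1 carried W P on one chromosome and w p on the other — the recessive alleles are on the same chromosome (cis / coupling).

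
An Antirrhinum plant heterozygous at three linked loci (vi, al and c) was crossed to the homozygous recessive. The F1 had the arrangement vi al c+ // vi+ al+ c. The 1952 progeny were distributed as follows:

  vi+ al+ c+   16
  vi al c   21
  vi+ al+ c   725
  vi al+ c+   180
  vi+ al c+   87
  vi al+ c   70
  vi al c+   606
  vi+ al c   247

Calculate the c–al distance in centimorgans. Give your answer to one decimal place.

The two rarest classes, vi al c and vi+ al+ c+, are the double crossovers. Comparing them with the parentals, only the c allele has switched, so c is the middle locus and the order is al – c – vi.
Crossovers in the al–c interval produce the single-crossover classes vi al+ c+ and vi+ al c (180 + 247 = 427) plus the double crossovers (37).
RF(al–c) = (427 + 37) / 1952 = 464/1952 = 0.2377 → 23.8 centimorgans.

23.8 centimorgans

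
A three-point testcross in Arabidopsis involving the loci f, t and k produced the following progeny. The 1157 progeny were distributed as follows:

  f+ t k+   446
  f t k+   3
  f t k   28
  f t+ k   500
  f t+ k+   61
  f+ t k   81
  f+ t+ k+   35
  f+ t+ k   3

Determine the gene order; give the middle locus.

The two most frequent reciprocal classes, f t+ k and f+ t k+, are the parental types, so the F1 was f t+ k / f+ t k+.
The two rarest classes, f+ t+ k and f t k+, are the double crossovers. Comparing them with the parentals, only the f allele has switched, so f is the middle locus and the order is k – f – t.

f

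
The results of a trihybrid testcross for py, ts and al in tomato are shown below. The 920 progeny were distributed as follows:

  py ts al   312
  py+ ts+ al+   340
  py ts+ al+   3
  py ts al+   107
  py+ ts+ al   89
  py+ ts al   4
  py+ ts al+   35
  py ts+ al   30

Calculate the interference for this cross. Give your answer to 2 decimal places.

The two most frequent reciprocal classes, py+ ts+ al+ and py ts al, are the parental types, so the F1 was py+ ts+ al+ / py ts al.
The two rarest classes, py ts+ al+ and py+ ts al, are the double crossovers. Comparing them with the parentals, only the py allele has switched, so py is the middle locus and the order is al – py – ts.
al–py: (196 + 7)/920 = 0.2207; py–ts: (65 + 7)/920 = 0.0783.
Expected DCO frequency = 0.2207 × 0.0783 ≈ 0.01728; observed = 7/920 ≈ 0.00761.
Coefficient of coincidence = 0.00761/0.01728 ≈ 0.44; interference = 1 − 0.44 = 0.56.

0.56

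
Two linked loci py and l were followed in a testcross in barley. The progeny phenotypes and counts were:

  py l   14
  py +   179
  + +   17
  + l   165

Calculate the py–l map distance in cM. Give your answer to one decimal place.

8.3 cM

The two most frequent classes, + l (165) and py + (179), are the parental types, so the F1 was + l / py +.
The recombinant classes are + + and py l: 17 + 14 = 31.
Recombination frequency = 31/375 = 0.0827 ≈ 8.3%, i.e. 8.3 cM.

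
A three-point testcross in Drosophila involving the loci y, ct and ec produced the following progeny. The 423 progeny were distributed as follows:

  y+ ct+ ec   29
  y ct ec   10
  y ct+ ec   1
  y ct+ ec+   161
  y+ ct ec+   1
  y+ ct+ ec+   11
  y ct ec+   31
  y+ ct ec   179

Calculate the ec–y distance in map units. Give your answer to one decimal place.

The two most frequent reciprocal classes, y ct+ ec+ and y+ ct ec, are the parental types, so the F1 was y ct+ ec+ / y+ ct ec.
The two rarest classes, y ct+ ec and y+ ct ec+, are the double crossovers. Comparing them with the parentals, only the ec allele has switched, so ec is the middle locus and the order is y – ec – ct.
Crossovers in the y–ec interval produce the single-crossover classes y+ ct+ ec+ and y ct ec (11 + 10 = 21) plus the double crossovers (2).
RF(y–ec) = (21 + 2) / 423 = 23/423 = 0.0544 → 5.4 map units.

5.4 map units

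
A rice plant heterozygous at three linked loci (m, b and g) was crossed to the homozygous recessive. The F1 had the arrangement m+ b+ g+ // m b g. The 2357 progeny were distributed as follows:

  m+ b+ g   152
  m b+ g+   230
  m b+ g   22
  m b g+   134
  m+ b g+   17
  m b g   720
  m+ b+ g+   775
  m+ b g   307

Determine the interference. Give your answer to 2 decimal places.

The two rarest classes, m+ b g+ and m b+ g, are the double crossovers. Comparing them with the parentals, only the b allele has switched, so b is the middle locus and the order is m – b – g.
m–b: (537 + 39)/2357 = 0.2444; b–g: (286 + 39)/2357 = 0.1379.
Expected DCO frequency = 0.2444 × 0.1379 ≈ 0.03370; observed = 39/2357 ≈ 0.01655.
Coefficient of coincidence = 0.01655/0.03370 ≈ 0.49; interference = 1 − 0.49 = 0.51.

0.51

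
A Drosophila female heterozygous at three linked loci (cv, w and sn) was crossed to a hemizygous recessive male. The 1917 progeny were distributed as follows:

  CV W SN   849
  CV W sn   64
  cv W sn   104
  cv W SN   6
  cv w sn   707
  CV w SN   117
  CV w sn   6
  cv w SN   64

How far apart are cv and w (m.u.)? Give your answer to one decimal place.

12.2 m.u.

The two most frequent reciprocal classes, cv w sn and CV W SN, are the parental types, so the F1 was cv w sn / CV W SN.
The two rarest classes, CV w sn and cv W SN, are the double crossovers. Comparing them with the parentals, only the cv allele has switched, so cv is the middle locus and the order is w – cv – sn.
Crossovers in the w–cv interval produce the single-crossover classes cv W sn and CV w SN (104 + 117 = 221) plus the double crossovers (12).
RF(w–cv) = (221 + 12) / 1917 = 233/1917 = 0.1215 → 12.2 m.u.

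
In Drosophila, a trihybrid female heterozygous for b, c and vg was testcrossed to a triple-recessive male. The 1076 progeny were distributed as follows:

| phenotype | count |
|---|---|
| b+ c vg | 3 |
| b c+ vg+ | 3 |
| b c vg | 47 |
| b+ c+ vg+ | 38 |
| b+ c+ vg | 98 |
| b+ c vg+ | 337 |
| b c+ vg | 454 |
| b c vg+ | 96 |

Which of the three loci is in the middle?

The two most frequent reciprocal classes, b c+ vg and b+ c vg+, are the parental types, so the F1 was b c+ vg / b+ c vg+.
The two rarest classes, b c+ vg+ and b+ c vg, are the double crossovers. Comparing them with the parentals, only the vg allele has switched, so vg is the middle locus and the order is c – vg – b.

vg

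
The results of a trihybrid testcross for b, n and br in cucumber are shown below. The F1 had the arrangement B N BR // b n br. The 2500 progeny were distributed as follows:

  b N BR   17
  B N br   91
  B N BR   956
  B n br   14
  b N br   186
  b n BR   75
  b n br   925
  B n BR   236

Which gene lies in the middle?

The two rarest classes, b N BR and B n br, are the double crossovers. Comparing them with the parentals, only the b allele has switched, so b is the middle locus and the order is n – b – br.

b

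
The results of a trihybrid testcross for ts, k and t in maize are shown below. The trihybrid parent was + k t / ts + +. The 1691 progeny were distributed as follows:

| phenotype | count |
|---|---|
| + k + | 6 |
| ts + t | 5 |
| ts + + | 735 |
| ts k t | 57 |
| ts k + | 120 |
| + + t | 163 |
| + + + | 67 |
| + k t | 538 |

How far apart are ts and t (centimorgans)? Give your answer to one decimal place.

The two rarest classes, + k + and ts + t, are the double crossovers. Comparing them with the parentals, only the t allele has switched, so t is the middle locus and the order is ts – t – k.
Crossovers in the ts–t interval produce the single-crossover classes ts k t and + + + (57 + 67 = 124) plus the double crossovers (11).
RF(ts–t) = (124 + 11) / 1691 = 135/1691 = 0.0798 → 8.0 centimorgans.

8.0 centimorgans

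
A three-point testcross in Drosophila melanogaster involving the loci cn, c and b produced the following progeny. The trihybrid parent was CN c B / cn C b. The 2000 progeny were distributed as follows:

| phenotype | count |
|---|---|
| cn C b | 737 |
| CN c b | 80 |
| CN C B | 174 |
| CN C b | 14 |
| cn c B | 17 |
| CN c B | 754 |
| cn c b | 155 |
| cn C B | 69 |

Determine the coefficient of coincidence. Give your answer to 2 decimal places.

0.96

The two rarest classes, cn c B and CN C b, are the double crossovers. Comparing them with the parentals, only the cn allele has switched, so cn is the middle locus and the order is c – cn – b.
c–cn: (329 + 31)/2000 = 0.1800; cn–b: (149 + 31)/2000 = 0.0900.
Expected DCO frequency = 0.1800 × 0.0900 ≈ 0.01620; observed = 31/2000 ≈ 0.01550.
Coefficient of coincidence = 0.01550/0.01620 ≈ 0.96.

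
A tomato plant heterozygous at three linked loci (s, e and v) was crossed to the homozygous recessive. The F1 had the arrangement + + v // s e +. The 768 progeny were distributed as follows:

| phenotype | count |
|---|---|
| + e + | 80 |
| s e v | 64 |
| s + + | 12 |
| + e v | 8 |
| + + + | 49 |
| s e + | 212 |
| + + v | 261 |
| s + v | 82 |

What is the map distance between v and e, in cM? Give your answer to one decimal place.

The two rarest classes, + e v and s + +, are the double crossovers. Comparing them with the parentals, only the e allele has switched, so e is the middle locus and the order is s – e – v.
Crossovers in the e–v interval produce the single-crossover classes + + + and s e v (49 + 64 = 113) plus the double crossovers (20).
RF(e–v) = (113 + 20) / 768 = 133/768 = 0.1732 → 17.3 cM.

17.3 cM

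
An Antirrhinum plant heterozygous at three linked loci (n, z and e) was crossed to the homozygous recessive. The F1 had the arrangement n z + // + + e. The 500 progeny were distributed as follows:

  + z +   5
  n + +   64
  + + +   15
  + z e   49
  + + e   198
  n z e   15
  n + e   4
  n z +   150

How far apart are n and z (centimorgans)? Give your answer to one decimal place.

The two rarest classes, + z + and n + e, are the double crossovers. Comparing them with the parentals, only the n allele has switched, so n is the middle locus and the order is e – n – z.
Crossovers in the n–z interval produce the single-crossover classes n + + and + z e (64 + 49 = 113) plus the double crossovers (9).
RF(n–z) = (113 + 9) / 500 = 122/500 = 0.2440 → 24.4 centimorgans.

24.4 centimorgans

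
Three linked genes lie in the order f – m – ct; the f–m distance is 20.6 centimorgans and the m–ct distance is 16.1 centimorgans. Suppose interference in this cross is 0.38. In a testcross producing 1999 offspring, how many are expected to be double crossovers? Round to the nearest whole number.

Map distances give recombination frequencies of 0.206 and 0.161 for the two intervals.
With interference 0.38 (so coincidence = 0.62), expected double-crossover frequency = 0.206 × 0.161 × 0.62 = 0.02056.
Expected number = 0.02056 × 1999 = 41.11 ≈ 41.

41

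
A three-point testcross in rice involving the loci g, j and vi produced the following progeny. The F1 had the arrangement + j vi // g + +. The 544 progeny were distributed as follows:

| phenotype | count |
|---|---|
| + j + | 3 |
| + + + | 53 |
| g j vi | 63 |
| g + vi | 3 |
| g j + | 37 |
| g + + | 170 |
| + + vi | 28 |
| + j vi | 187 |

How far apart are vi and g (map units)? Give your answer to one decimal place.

22.4 map units

The two rarest classes, + j + and g + vi, are the double crossovers. Comparing them with the parentals, only the vi allele has switched, so vi is the middle locus and the order is g – vi – j.
Crossovers in the g–vi interval produce the single-crossover classes g j vi and + + + (63 + 53 = 116) plus the double crossovers (6).
RF(g–vi) = (116 + 6) / 544 = 122/544 = 0.2243 → 22.4 map units.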